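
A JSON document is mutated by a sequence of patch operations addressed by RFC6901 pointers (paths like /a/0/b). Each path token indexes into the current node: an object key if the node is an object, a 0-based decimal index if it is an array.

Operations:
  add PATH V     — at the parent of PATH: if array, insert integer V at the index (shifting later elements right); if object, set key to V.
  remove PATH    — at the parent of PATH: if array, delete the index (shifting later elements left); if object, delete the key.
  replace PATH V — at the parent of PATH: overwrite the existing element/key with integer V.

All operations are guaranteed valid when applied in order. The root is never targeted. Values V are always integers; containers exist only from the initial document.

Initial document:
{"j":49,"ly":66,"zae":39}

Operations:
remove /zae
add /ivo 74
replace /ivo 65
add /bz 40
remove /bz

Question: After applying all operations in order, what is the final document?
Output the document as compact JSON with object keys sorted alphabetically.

After op 1 (remove /zae): {"j":49,"ly":66}
After op 2 (add /ivo 74): {"ivo":74,"j":49,"ly":66}
After op 3 (replace /ivo 65): {"ivo":65,"j":49,"ly":66}
After op 4 (add /bz 40): {"bz":40,"ivo":65,"j":49,"ly":66}
After op 5 (remove /bz): {"ivo":65,"j":49,"ly":66}

Answer: {"ivo":65,"j":49,"ly":66}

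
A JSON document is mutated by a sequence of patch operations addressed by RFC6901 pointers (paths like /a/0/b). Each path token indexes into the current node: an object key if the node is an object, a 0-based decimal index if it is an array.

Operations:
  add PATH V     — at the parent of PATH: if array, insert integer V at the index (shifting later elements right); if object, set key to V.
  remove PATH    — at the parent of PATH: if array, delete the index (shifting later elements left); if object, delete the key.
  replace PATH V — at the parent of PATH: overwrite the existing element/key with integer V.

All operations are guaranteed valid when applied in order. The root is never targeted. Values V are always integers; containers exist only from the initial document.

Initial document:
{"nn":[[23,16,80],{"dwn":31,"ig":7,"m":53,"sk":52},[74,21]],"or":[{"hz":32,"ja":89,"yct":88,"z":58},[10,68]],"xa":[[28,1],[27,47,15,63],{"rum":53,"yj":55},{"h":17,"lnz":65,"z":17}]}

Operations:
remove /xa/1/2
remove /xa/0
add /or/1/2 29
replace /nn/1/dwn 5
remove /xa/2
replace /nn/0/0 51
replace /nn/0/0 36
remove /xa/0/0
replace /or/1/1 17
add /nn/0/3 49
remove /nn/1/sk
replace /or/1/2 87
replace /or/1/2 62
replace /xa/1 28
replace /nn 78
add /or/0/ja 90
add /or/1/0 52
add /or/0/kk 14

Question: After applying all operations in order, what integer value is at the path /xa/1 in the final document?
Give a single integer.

Answer: 28

Derivation:
After op 1 (remove /xa/1/2): {"nn":[[23,16,80],{"dwn":31,"ig":7,"m":53,"sk":52},[74,21]],"or":[{"hz":32,"ja":89,"yct":88,"z":58},[10,68]],"xa":[[28,1],[27,47,63],{"rum":53,"yj":55},{"h":17,"lnz":65,"z":17}]}
After op 2 (remove /xa/0): {"nn":[[23,16,80],{"dwn":31,"ig":7,"m":53,"sk":52},[74,21]],"or":[{"hz":32,"ja":89,"yct":88,"z":58},[10,68]],"xa":[[27,47,63],{"rum":53,"yj":55},{"h":17,"lnz":65,"z":17}]}
After op 3 (add /or/1/2 29): {"nn":[[23,16,80],{"dwn":31,"ig":7,"m":53,"sk":52},[74,21]],"or":[{"hz":32,"ja":89,"yct":88,"z":58},[10,68,29]],"xa":[[27,47,63],{"rum":53,"yj":55},{"h":17,"lnz":65,"z":17}]}
After op 4 (replace /nn/1/dwn 5): {"nn":[[23,16,80],{"dwn":5,"ig":7,"m":53,"sk":52},[74,21]],"or":[{"hz":32,"ja":89,"yct":88,"z":58},[10,68,29]],"xa":[[27,47,63],{"rum":53,"yj":55},{"h":17,"lnz":65,"z":17}]}
After op 5 (remove /xa/2): {"nn":[[23,16,80],{"dwn":5,"ig":7,"m":53,"sk":52},[74,21]],"or":[{"hz":32,"ja":89,"yct":88,"z":58},[10,68,29]],"xa":[[27,47,63],{"rum":53,"yj":55}]}
After op 6 (replace /nn/0/0 51): {"nn":[[51,16,80],{"dwn":5,"ig":7,"m":53,"sk":52},[74,21]],"or":[{"hz":32,"ja":89,"yct":88,"z":58},[10,68,29]],"xa":[[27,47,63],{"rum":53,"yj":55}]}
After op 7 (replace /nn/0/0 36): {"nn":[[36,16,80],{"dwn":5,"ig":7,"m":53,"sk":52},[74,21]],"or":[{"hz":32,"ja":89,"yct":88,"z":58},[10,68,29]],"xa":[[27,47,63],{"rum":53,"yj":55}]}
After op 8 (remove /xa/0/0): {"nn":[[36,16,80],{"dwn":5,"ig":7,"m":53,"sk":52},[74,21]],"or":[{"hz":32,"ja":89,"yct":88,"z":58},[10,68,29]],"xa":[[47,63],{"rum":53,"yj":55}]}
After op 9 (replace /or/1/1 17): {"nn":[[36,16,80],{"dwn":5,"ig":7,"m":53,"sk":52},[74,21]],"or":[{"hz":32,"ja":89,"yct":88,"z":58},[10,17,29]],"xa":[[47,63],{"rum":53,"yj":55}]}
After op 10 (add /nn/0/3 49): {"nn":[[36,16,80,49],{"dwn":5,"ig":7,"m":53,"sk":52},[74,21]],"or":[{"hz":32,"ja":89,"yct":88,"z":58},[10,17,29]],"xa":[[47,63],{"rum":53,"yj":55}]}
After op 11 (remove /nn/1/sk): {"nn":[[36,16,80,49],{"dwn":5,"ig":7,"m":53},[74,21]],"or":[{"hz":32,"ja":89,"yct":88,"z":58},[10,17,29]],"xa":[[47,63],{"rum":53,"yj":55}]}
After op 12 (replace /or/1/2 87): {"nn":[[36,16,80,49],{"dwn":5,"ig":7,"m":53},[74,21]],"or":[{"hz":32,"ja":89,"yct":88,"z":58},[10,17,87]],"xa":[[47,63],{"rum":53,"yj":55}]}
After op 13 (replace /or/1/2 62): {"nn":[[36,16,80,49],{"dwn":5,"ig":7,"m":53},[74,21]],"or":[{"hz":32,"ja":89,"yct":88,"z":58},[10,17,62]],"xa":[[47,63],{"rum":53,"yj":55}]}
After op 14 (replace /xa/1 28): {"nn":[[36,16,80,49],{"dwn":5,"ig":7,"m":53},[74,21]],"or":[{"hz":32,"ja":89,"yct":88,"z":58},[10,17,62]],"xa":[[47,63],28]}
After op 15 (replace /nn 78): {"nn":78,"or":[{"hz":32,"ja":89,"yct":88,"z":58},[10,17,62]],"xa":[[47,63],28]}
After op 16 (add /or/0/ja 90): {"nn":78,"or":[{"hz":32,"ja":90,"yct":88,"z":58},[10,17,62]],"xa":[[47,63],28]}
After op 17 (add /or/1/0 52): {"nn":78,"or":[{"hz":32,"ja":90,"yct":88,"z":58},[52,10,17,62]],"xa":[[47,63],28]}
After op 18 (add /or/0/kk 14): {"nn":78,"or":[{"hz":32,"ja":90,"kk":14,"yct":88,"z":58},[52,10,17,62]],"xa":[[47,63],28]}
Value at /xa/1: 28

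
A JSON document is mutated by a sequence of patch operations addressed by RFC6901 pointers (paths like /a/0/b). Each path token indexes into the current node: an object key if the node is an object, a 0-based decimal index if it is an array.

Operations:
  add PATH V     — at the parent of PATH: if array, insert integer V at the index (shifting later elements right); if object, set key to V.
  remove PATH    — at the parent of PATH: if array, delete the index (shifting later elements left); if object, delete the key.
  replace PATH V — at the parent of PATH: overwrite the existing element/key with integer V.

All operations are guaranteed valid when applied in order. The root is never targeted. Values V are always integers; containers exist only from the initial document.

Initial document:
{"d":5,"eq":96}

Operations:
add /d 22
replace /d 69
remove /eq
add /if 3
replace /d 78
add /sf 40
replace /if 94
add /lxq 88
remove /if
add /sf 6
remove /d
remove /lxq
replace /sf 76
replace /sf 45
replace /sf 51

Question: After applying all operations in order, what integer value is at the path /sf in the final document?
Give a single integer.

After op 1 (add /d 22): {"d":22,"eq":96}
After op 2 (replace /d 69): {"d":69,"eq":96}
After op 3 (remove /eq): {"d":69}
After op 4 (add /if 3): {"d":69,"if":3}
After op 5 (replace /d 78): {"d":78,"if":3}
After op 6 (add /sf 40): {"d":78,"if":3,"sf":40}
After op 7 (replace /if 94): {"d":78,"if":94,"sf":40}
After op 8 (add /lxq 88): {"d":78,"if":94,"lxq":88,"sf":40}
After op 9 (remove /if): {"d":78,"lxq":88,"sf":40}
After op 10 (add /sf 6): {"d":78,"lxq":88,"sf":6}
After op 11 (remove /d): {"lxq":88,"sf":6}
After op 12 (remove /lxq): {"sf":6}
After op 13 (replace /sf 76): {"sf":76}
After op 14 (replace /sf 45): {"sf":45}
After op 15 (replace /sf 51): {"sf":51}
Value at /sf: 51

Answer: 51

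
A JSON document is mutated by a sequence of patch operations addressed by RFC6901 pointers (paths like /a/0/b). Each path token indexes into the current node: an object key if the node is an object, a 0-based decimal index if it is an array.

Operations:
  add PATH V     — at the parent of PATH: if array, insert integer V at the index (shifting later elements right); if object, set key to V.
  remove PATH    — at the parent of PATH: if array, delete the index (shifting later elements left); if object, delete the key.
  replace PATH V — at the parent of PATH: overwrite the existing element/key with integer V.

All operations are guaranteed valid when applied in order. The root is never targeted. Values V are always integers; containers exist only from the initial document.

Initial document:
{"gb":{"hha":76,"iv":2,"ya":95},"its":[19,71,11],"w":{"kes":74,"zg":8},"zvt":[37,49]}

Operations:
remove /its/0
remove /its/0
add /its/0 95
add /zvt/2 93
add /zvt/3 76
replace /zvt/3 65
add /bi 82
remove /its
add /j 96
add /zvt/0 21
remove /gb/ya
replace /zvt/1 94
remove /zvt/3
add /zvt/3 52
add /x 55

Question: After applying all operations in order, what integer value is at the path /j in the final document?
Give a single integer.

Answer: 96

Derivation:
After op 1 (remove /its/0): {"gb":{"hha":76,"iv":2,"ya":95},"its":[71,11],"w":{"kes":74,"zg":8},"zvt":[37,49]}
After op 2 (remove /its/0): {"gb":{"hha":76,"iv":2,"ya":95},"its":[11],"w":{"kes":74,"zg":8},"zvt":[37,49]}
After op 3 (add /its/0 95): {"gb":{"hha":76,"iv":2,"ya":95},"its":[95,11],"w":{"kes":74,"zg":8},"zvt":[37,49]}
After op 4 (add /zvt/2 93): {"gb":{"hha":76,"iv":2,"ya":95},"its":[95,11],"w":{"kes":74,"zg":8},"zvt":[37,49,93]}
After op 5 (add /zvt/3 76): {"gb":{"hha":76,"iv":2,"ya":95},"its":[95,11],"w":{"kes":74,"zg":8},"zvt":[37,49,93,76]}
After op 6 (replace /zvt/3 65): {"gb":{"hha":76,"iv":2,"ya":95},"its":[95,11],"w":{"kes":74,"zg":8},"zvt":[37,49,93,65]}
After op 7 (add /bi 82): {"bi":82,"gb":{"hha":76,"iv":2,"ya":95},"its":[95,11],"w":{"kes":74,"zg":8},"zvt":[37,49,93,65]}
After op 8 (remove /its): {"bi":82,"gb":{"hha":76,"iv":2,"ya":95},"w":{"kes":74,"zg":8},"zvt":[37,49,93,65]}
After op 9 (add /j 96): {"bi":82,"gb":{"hha":76,"iv":2,"ya":95},"j":96,"w":{"kes":74,"zg":8},"zvt":[37,49,93,65]}
After op 10 (add /zvt/0 21): {"bi":82,"gb":{"hha":76,"iv":2,"ya":95},"j":96,"w":{"kes":74,"zg":8},"zvt":[21,37,49,93,65]}
After op 11 (remove /gb/ya): {"bi":82,"gb":{"hha":76,"iv":2},"j":96,"w":{"kes":74,"zg":8},"zvt":[21,37,49,93,65]}
After op 12 (replace /zvt/1 94): {"bi":82,"gb":{"hha":76,"iv":2},"j":96,"w":{"kes":74,"zg":8},"zvt":[21,94,49,93,65]}
After op 13 (remove /zvt/3): {"bi":82,"gb":{"hha":76,"iv":2},"j":96,"w":{"kes":74,"zg":8},"zvt":[21,94,49,65]}
After op 14 (add /zvt/3 52): {"bi":82,"gb":{"hha":76,"iv":2},"j":96,"w":{"kes":74,"zg":8},"zvt":[21,94,49,52,65]}
After op 15 (add /x 55): {"bi":82,"gb":{"hha":76,"iv":2},"j":96,"w":{"kes":74,"zg":8},"x":55,"zvt":[21,94,49,52,65]}
Value at /j: 96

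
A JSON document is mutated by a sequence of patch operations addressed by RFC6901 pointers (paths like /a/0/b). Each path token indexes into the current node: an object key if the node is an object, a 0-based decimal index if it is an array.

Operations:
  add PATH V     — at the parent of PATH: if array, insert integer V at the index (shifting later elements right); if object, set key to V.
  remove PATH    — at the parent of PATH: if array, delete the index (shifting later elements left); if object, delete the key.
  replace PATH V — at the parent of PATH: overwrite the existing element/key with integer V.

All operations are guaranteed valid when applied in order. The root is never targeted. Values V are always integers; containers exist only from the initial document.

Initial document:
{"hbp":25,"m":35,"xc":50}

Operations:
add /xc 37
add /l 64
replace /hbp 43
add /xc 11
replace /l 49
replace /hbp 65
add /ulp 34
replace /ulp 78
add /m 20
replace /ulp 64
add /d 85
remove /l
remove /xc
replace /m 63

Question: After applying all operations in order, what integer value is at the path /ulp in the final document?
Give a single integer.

Answer: 64

Derivation:
After op 1 (add /xc 37): {"hbp":25,"m":35,"xc":37}
After op 2 (add /l 64): {"hbp":25,"l":64,"m":35,"xc":37}
After op 3 (replace /hbp 43): {"hbp":43,"l":64,"m":35,"xc":37}
After op 4 (add /xc 11): {"hbp":43,"l":64,"m":35,"xc":11}
After op 5 (replace /l 49): {"hbp":43,"l":49,"m":35,"xc":11}
After op 6 (replace /hbp 65): {"hbp":65,"l":49,"m":35,"xc":11}
After op 7 (add /ulp 34): {"hbp":65,"l":49,"m":35,"ulp":34,"xc":11}
After op 8 (replace /ulp 78): {"hbp":65,"l":49,"m":35,"ulp":78,"xc":11}
After op 9 (add /m 20): {"hbp":65,"l":49,"m":20,"ulp":78,"xc":11}
After op 10 (replace /ulp 64): {"hbp":65,"l":49,"m":20,"ulp":64,"xc":11}
After op 11 (add /d 85): {"d":85,"hbp":65,"l":49,"m":20,"ulp":64,"xc":11}
After op 12 (remove /l): {"d":85,"hbp":65,"m":20,"ulp":64,"xc":11}
After op 13 (remove /xc): {"d":85,"hbp":65,"m":20,"ulp":64}
After op 14 (replace /m 63): {"d":85,"hbp":65,"m":63,"ulp":64}
Value at /ulp: 64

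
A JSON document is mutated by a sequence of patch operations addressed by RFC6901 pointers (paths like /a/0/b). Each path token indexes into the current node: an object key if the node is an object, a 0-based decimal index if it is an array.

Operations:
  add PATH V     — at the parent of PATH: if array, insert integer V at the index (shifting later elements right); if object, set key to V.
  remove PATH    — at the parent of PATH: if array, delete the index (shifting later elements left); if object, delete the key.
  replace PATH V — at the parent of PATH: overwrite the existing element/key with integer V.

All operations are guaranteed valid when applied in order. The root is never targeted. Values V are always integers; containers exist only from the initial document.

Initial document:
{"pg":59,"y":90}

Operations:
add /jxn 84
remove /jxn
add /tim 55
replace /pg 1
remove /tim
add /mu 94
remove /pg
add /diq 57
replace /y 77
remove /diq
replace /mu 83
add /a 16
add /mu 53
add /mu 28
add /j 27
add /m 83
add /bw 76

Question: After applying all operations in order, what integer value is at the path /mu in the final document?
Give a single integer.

After op 1 (add /jxn 84): {"jxn":84,"pg":59,"y":90}
After op 2 (remove /jxn): {"pg":59,"y":90}
After op 3 (add /tim 55): {"pg":59,"tim":55,"y":90}
After op 4 (replace /pg 1): {"pg":1,"tim":55,"y":90}
After op 5 (remove /tim): {"pg":1,"y":90}
After op 6 (add /mu 94): {"mu":94,"pg":1,"y":90}
After op 7 (remove /pg): {"mu":94,"y":90}
After op 8 (add /diq 57): {"diq":57,"mu":94,"y":90}
After op 9 (replace /y 77): {"diq":57,"mu":94,"y":77}
After op 10 (remove /diq): {"mu":94,"y":77}
After op 11 (replace /mu 83): {"mu":83,"y":77}
After op 12 (add /a 16): {"a":16,"mu":83,"y":77}
After op 13 (add /mu 53): {"a":16,"mu":53,"y":77}
After op 14 (add /mu 28): {"a":16,"mu":28,"y":77}
After op 15 (add /j 27): {"a":16,"j":27,"mu":28,"y":77}
After op 16 (add /m 83): {"a":16,"j":27,"m":83,"mu":28,"y":77}
After op 17 (add /bw 76): {"a":16,"bw":76,"j":27,"m":83,"mu":28,"y":77}
Value at /mu: 28

Answer: 28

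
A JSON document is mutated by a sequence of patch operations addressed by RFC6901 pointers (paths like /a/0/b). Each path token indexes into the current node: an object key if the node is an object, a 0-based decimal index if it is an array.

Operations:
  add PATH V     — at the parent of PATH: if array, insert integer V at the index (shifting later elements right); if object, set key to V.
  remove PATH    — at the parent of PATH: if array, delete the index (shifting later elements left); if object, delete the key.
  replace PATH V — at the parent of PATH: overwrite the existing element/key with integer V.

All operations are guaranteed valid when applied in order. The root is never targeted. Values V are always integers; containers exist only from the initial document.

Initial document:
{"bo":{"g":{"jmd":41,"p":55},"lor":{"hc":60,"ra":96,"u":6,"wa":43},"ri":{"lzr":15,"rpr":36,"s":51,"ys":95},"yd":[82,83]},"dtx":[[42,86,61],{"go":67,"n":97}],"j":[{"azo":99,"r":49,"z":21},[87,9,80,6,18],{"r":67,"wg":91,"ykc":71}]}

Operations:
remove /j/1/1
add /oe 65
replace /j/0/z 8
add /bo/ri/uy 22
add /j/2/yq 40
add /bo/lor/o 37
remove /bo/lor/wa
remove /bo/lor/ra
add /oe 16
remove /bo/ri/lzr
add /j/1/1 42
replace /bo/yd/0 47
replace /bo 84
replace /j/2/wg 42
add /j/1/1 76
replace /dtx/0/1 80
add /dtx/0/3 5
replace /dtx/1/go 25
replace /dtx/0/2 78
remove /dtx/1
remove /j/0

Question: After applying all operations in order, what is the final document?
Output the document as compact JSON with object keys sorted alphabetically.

After op 1 (remove /j/1/1): {"bo":{"g":{"jmd":41,"p":55},"lor":{"hc":60,"ra":96,"u":6,"wa":43},"ri":{"lzr":15,"rpr":36,"s":51,"ys":95},"yd":[82,83]},"dtx":[[42,86,61],{"go":67,"n":97}],"j":[{"azo":99,"r":49,"z":21},[87,80,6,18],{"r":67,"wg":91,"ykc":71}]}
After op 2 (add /oe 65): {"bo":{"g":{"jmd":41,"p":55},"lor":{"hc":60,"ra":96,"u":6,"wa":43},"ri":{"lzr":15,"rpr":36,"s":51,"ys":95},"yd":[82,83]},"dtx":[[42,86,61],{"go":67,"n":97}],"j":[{"azo":99,"r":49,"z":21},[87,80,6,18],{"r":67,"wg":91,"ykc":71}],"oe":65}
After op 3 (replace /j/0/z 8): {"bo":{"g":{"jmd":41,"p":55},"lor":{"hc":60,"ra":96,"u":6,"wa":43},"ri":{"lzr":15,"rpr":36,"s":51,"ys":95},"yd":[82,83]},"dtx":[[42,86,61],{"go":67,"n":97}],"j":[{"azo":99,"r":49,"z":8},[87,80,6,18],{"r":67,"wg":91,"ykc":71}],"oe":65}
After op 4 (add /bo/ri/uy 22): {"bo":{"g":{"jmd":41,"p":55},"lor":{"hc":60,"ra":96,"u":6,"wa":43},"ri":{"lzr":15,"rpr":36,"s":51,"uy":22,"ys":95},"yd":[82,83]},"dtx":[[42,86,61],{"go":67,"n":97}],"j":[{"azo":99,"r":49,"z":8},[87,80,6,18],{"r":67,"wg":91,"ykc":71}],"oe":65}
After op 5 (add /j/2/yq 40): {"bo":{"g":{"jmd":41,"p":55},"lor":{"hc":60,"ra":96,"u":6,"wa":43},"ri":{"lzr":15,"rpr":36,"s":51,"uy":22,"ys":95},"yd":[82,83]},"dtx":[[42,86,61],{"go":67,"n":97}],"j":[{"azo":99,"r":49,"z":8},[87,80,6,18],{"r":67,"wg":91,"ykc":71,"yq":40}],"oe":65}
After op 6 (add /bo/lor/o 37): {"bo":{"g":{"jmd":41,"p":55},"lor":{"hc":60,"o":37,"ra":96,"u":6,"wa":43},"ri":{"lzr":15,"rpr":36,"s":51,"uy":22,"ys":95},"yd":[82,83]},"dtx":[[42,86,61],{"go":67,"n":97}],"j":[{"azo":99,"r":49,"z":8},[87,80,6,18],{"r":67,"wg":91,"ykc":71,"yq":40}],"oe":65}
After op 7 (remove /bo/lor/wa): {"bo":{"g":{"jmd":41,"p":55},"lor":{"hc":60,"o":37,"ra":96,"u":6},"ri":{"lzr":15,"rpr":36,"s":51,"uy":22,"ys":95},"yd":[82,83]},"dtx":[[42,86,61],{"go":67,"n":97}],"j":[{"azo":99,"r":49,"z":8},[87,80,6,18],{"r":67,"wg":91,"ykc":71,"yq":40}],"oe":65}
After op 8 (remove /bo/lor/ra): {"bo":{"g":{"jmd":41,"p":55},"lor":{"hc":60,"o":37,"u":6},"ri":{"lzr":15,"rpr":36,"s":51,"uy":22,"ys":95},"yd":[82,83]},"dtx":[[42,86,61],{"go":67,"n":97}],"j":[{"azo":99,"r":49,"z":8},[87,80,6,18],{"r":67,"wg":91,"ykc":71,"yq":40}],"oe":65}
After op 9 (add /oe 16): {"bo":{"g":{"jmd":41,"p":55},"lor":{"hc":60,"o":37,"u":6},"ri":{"lzr":15,"rpr":36,"s":51,"uy":22,"ys":95},"yd":[82,83]},"dtx":[[42,86,61],{"go":67,"n":97}],"j":[{"azo":99,"r":49,"z":8},[87,80,6,18],{"r":67,"wg":91,"ykc":71,"yq":40}],"oe":16}
After op 10 (remove /bo/ri/lzr): {"bo":{"g":{"jmd":41,"p":55},"lor":{"hc":60,"o":37,"u":6},"ri":{"rpr":36,"s":51,"uy":22,"ys":95},"yd":[82,83]},"dtx":[[42,86,61],{"go":67,"n":97}],"j":[{"azo":99,"r":49,"z":8},[87,80,6,18],{"r":67,"wg":91,"ykc":71,"yq":40}],"oe":16}
After op 11 (add /j/1/1 42): {"bo":{"g":{"jmd":41,"p":55},"lor":{"hc":60,"o":37,"u":6},"ri":{"rpr":36,"s":51,"uy":22,"ys":95},"yd":[82,83]},"dtx":[[42,86,61],{"go":67,"n":97}],"j":[{"azo":99,"r":49,"z":8},[87,42,80,6,18],{"r":67,"wg":91,"ykc":71,"yq":40}],"oe":16}
After op 12 (replace /bo/yd/0 47): {"bo":{"g":{"jmd":41,"p":55},"lor":{"hc":60,"o":37,"u":6},"ri":{"rpr":36,"s":51,"uy":22,"ys":95},"yd":[47,83]},"dtx":[[42,86,61],{"go":67,"n":97}],"j":[{"azo":99,"r":49,"z":8},[87,42,80,6,18],{"r":67,"wg":91,"ykc":71,"yq":40}],"oe":16}
After op 13 (replace /bo 84): {"bo":84,"dtx":[[42,86,61],{"go":67,"n":97}],"j":[{"azo":99,"r":49,"z":8},[87,42,80,6,18],{"r":67,"wg":91,"ykc":71,"yq":40}],"oe":16}
After op 14 (replace /j/2/wg 42): {"bo":84,"dtx":[[42,86,61],{"go":67,"n":97}],"j":[{"azo":99,"r":49,"z":8},[87,42,80,6,18],{"r":67,"wg":42,"ykc":71,"yq":40}],"oe":16}
After op 15 (add /j/1/1 76): {"bo":84,"dtx":[[42,86,61],{"go":67,"n":97}],"j":[{"azo":99,"r":49,"z":8},[87,76,42,80,6,18],{"r":67,"wg":42,"ykc":71,"yq":40}],"oe":16}
After op 16 (replace /dtx/0/1 80): {"bo":84,"dtx":[[42,80,61],{"go":67,"n":97}],"j":[{"azo":99,"r":49,"z":8},[87,76,42,80,6,18],{"r":67,"wg":42,"ykc":71,"yq":40}],"oe":16}
After op 17 (add /dtx/0/3 5): {"bo":84,"dtx":[[42,80,61,5],{"go":67,"n":97}],"j":[{"azo":99,"r":49,"z":8},[87,76,42,80,6,18],{"r":67,"wg":42,"ykc":71,"yq":40}],"oe":16}
After op 18 (replace /dtx/1/go 25): {"bo":84,"dtx":[[42,80,61,5],{"go":25,"n":97}],"j":[{"azo":99,"r":49,"z":8},[87,76,42,80,6,18],{"r":67,"wg":42,"ykc":71,"yq":40}],"oe":16}
After op 19 (replace /dtx/0/2 78): {"bo":84,"dtx":[[42,80,78,5],{"go":25,"n":97}],"j":[{"azo":99,"r":49,"z":8},[87,76,42,80,6,18],{"r":67,"wg":42,"ykc":71,"yq":40}],"oe":16}
After op 20 (remove /dtx/1): {"bo":84,"dtx":[[42,80,78,5]],"j":[{"azo":99,"r":49,"z":8},[87,76,42,80,6,18],{"r":67,"wg":42,"ykc":71,"yq":40}],"oe":16}
After op 21 (remove /j/0): {"bo":84,"dtx":[[42,80,78,5]],"j":[[87,76,42,80,6,18],{"r":67,"wg":42,"ykc":71,"yq":40}],"oe":16}

Answer: {"bo":84,"dtx":[[42,80,78,5]],"j":[[87,76,42,80,6,18],{"r":67,"wg":42,"ykc":71,"yq":40}],"oe":16}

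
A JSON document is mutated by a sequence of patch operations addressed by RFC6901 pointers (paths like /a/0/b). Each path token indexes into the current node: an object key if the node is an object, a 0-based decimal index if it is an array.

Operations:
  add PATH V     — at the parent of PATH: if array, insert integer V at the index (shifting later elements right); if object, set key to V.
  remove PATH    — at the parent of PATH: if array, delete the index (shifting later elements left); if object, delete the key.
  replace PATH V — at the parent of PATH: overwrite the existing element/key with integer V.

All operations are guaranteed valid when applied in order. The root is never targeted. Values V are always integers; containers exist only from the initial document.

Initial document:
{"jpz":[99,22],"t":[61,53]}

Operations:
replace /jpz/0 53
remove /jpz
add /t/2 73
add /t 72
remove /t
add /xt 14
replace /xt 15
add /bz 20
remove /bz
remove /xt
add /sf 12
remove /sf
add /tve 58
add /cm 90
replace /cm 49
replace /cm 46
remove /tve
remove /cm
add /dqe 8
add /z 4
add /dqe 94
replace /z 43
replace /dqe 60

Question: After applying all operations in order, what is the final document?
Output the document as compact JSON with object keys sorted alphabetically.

Answer: {"dqe":60,"z":43}

Derivation:
After op 1 (replace /jpz/0 53): {"jpz":[53,22],"t":[61,53]}
After op 2 (remove /jpz): {"t":[61,53]}
After op 3 (add /t/2 73): {"t":[61,53,73]}
After op 4 (add /t 72): {"t":72}
After op 5 (remove /t): {}
After op 6 (add /xt 14): {"xt":14}
After op 7 (replace /xt 15): {"xt":15}
After op 8 (add /bz 20): {"bz":20,"xt":15}
After op 9 (remove /bz): {"xt":15}
After op 10 (remove /xt): {}
After op 11 (add /sf 12): {"sf":12}
After op 12 (remove /sf): {}
After op 13 (add /tve 58): {"tve":58}
After op 14 (add /cm 90): {"cm":90,"tve":58}
After op 15 (replace /cm 49): {"cm":49,"tve":58}
After op 16 (replace /cm 46): {"cm":46,"tve":58}
After op 17 (remove /tve): {"cm":46}
After op 18 (remove /cm): {}
After op 19 (add /dqe 8): {"dqe":8}
After op 20 (add /z 4): {"dqe":8,"z":4}
After op 21 (add /dqe 94): {"dqe":94,"z":4}
After op 22 (replace /z 43): {"dqe":94,"z":43}
After op 23 (replace /dqe 60): {"dqe":60,"z":43}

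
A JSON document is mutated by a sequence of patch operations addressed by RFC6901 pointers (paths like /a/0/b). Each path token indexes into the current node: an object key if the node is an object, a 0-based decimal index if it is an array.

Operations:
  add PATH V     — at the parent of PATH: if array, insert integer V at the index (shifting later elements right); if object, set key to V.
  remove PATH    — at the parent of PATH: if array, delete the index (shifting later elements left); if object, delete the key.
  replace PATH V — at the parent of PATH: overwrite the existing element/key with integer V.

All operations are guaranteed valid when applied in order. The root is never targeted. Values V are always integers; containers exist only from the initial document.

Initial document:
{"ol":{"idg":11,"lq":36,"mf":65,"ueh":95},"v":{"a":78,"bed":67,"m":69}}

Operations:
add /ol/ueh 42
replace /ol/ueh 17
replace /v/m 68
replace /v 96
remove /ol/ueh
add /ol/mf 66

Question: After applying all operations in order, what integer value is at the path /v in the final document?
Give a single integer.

After op 1 (add /ol/ueh 42): {"ol":{"idg":11,"lq":36,"mf":65,"ueh":42},"v":{"a":78,"bed":67,"m":69}}
After op 2 (replace /ol/ueh 17): {"ol":{"idg":11,"lq":36,"mf":65,"ueh":17},"v":{"a":78,"bed":67,"m":69}}
After op 3 (replace /v/m 68): {"ol":{"idg":11,"lq":36,"mf":65,"ueh":17},"v":{"a":78,"bed":67,"m":68}}
After op 4 (replace /v 96): {"ol":{"idg":11,"lq":36,"mf":65,"ueh":17},"v":96}
After op 5 (remove /ol/ueh): {"ol":{"idg":11,"lq":36,"mf":65},"v":96}
After op 6 (add /ol/mf 66): {"ol":{"idg":11,"lq":36,"mf":66},"v":96}
Value at /v: 96

Answer: 96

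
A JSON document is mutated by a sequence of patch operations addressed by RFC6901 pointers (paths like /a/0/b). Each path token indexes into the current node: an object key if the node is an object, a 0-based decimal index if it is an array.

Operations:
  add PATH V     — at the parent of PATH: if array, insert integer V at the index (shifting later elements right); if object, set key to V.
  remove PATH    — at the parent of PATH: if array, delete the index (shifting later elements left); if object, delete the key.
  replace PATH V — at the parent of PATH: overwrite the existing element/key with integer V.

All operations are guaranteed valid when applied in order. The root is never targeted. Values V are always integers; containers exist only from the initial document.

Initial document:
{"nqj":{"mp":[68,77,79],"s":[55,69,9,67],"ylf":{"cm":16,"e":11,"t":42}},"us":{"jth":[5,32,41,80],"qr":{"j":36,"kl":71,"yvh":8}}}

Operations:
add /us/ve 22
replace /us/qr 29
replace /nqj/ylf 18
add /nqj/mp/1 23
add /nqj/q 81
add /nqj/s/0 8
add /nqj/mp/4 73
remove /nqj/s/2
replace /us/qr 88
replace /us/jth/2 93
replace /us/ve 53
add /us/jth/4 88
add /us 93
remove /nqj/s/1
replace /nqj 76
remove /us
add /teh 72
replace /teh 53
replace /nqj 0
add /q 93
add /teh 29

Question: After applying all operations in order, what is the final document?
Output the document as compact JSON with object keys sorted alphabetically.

Answer: {"nqj":0,"q":93,"teh":29}

Derivation:
After op 1 (add /us/ve 22): {"nqj":{"mp":[68,77,79],"s":[55,69,9,67],"ylf":{"cm":16,"e":11,"t":42}},"us":{"jth":[5,32,41,80],"qr":{"j":36,"kl":71,"yvh":8},"ve":22}}
After op 2 (replace /us/qr 29): {"nqj":{"mp":[68,77,79],"s":[55,69,9,67],"ylf":{"cm":16,"e":11,"t":42}},"us":{"jth":[5,32,41,80],"qr":29,"ve":22}}
After op 3 (replace /nqj/ylf 18): {"nqj":{"mp":[68,77,79],"s":[55,69,9,67],"ylf":18},"us":{"jth":[5,32,41,80],"qr":29,"ve":22}}
After op 4 (add /nqj/mp/1 23): {"nqj":{"mp":[68,23,77,79],"s":[55,69,9,67],"ylf":18},"us":{"jth":[5,32,41,80],"qr":29,"ve":22}}
After op 5 (add /nqj/q 81): {"nqj":{"mp":[68,23,77,79],"q":81,"s":[55,69,9,67],"ylf":18},"us":{"jth":[5,32,41,80],"qr":29,"ve":22}}
After op 6 (add /nqj/s/0 8): {"nqj":{"mp":[68,23,77,79],"q":81,"s":[8,55,69,9,67],"ylf":18},"us":{"jth":[5,32,41,80],"qr":29,"ve":22}}
After op 7 (add /nqj/mp/4 73): {"nqj":{"mp":[68,23,77,79,73],"q":81,"s":[8,55,69,9,67],"ylf":18},"us":{"jth":[5,32,41,80],"qr":29,"ve":22}}
After op 8 (remove /nqj/s/2): {"nqj":{"mp":[68,23,77,79,73],"q":81,"s":[8,55,9,67],"ylf":18},"us":{"jth":[5,32,41,80],"qr":29,"ve":22}}
After op 9 (replace /us/qr 88): {"nqj":{"mp":[68,23,77,79,73],"q":81,"s":[8,55,9,67],"ylf":18},"us":{"jth":[5,32,41,80],"qr":88,"ve":22}}
After op 10 (replace /us/jth/2 93): {"nqj":{"mp":[68,23,77,79,73],"q":81,"s":[8,55,9,67],"ylf":18},"us":{"jth":[5,32,93,80],"qr":88,"ve":22}}
After op 11 (replace /us/ve 53): {"nqj":{"mp":[68,23,77,79,73],"q":81,"s":[8,55,9,67],"ylf":18},"us":{"jth":[5,32,93,80],"qr":88,"ve":53}}
After op 12 (add /us/jth/4 88): {"nqj":{"mp":[68,23,77,79,73],"q":81,"s":[8,55,9,67],"ylf":18},"us":{"jth":[5,32,93,80,88],"qr":88,"ve":53}}
After op 13 (add /us 93): {"nqj":{"mp":[68,23,77,79,73],"q":81,"s":[8,55,9,67],"ylf":18},"us":93}
After op 14 (remove /nqj/s/1): {"nqj":{"mp":[68,23,77,79,73],"q":81,"s":[8,9,67],"ylf":18},"us":93}
After op 15 (replace /nqj 76): {"nqj":76,"us":93}
After op 16 (remove /us): {"nqj":76}
After op 17 (add /teh 72): {"nqj":76,"teh":72}
After op 18 (replace /teh 53): {"nqj":76,"teh":53}
After op 19 (replace /nqj 0): {"nqj":0,"teh":53}
After op 20 (add /q 93): {"nqj":0,"q":93,"teh":53}
After op 21 (add /teh 29): {"nqj":0,"q":93,"teh":29}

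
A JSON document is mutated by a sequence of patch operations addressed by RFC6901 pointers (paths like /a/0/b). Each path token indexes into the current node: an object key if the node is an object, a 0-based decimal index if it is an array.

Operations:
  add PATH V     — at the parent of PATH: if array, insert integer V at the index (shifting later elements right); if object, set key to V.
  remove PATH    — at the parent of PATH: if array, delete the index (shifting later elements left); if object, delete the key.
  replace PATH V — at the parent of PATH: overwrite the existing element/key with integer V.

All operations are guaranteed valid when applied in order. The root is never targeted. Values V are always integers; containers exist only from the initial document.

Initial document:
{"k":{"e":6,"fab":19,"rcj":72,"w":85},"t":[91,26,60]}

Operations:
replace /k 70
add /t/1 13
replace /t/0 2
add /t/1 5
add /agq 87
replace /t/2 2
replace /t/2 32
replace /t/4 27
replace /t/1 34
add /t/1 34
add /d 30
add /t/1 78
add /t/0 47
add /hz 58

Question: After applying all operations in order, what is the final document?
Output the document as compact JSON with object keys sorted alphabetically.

Answer: {"agq":87,"d":30,"hz":58,"k":70,"t":[47,2,78,34,34,32,26,27]}

Derivation:
After op 1 (replace /k 70): {"k":70,"t":[91,26,60]}
After op 2 (add /t/1 13): {"k":70,"t":[91,13,26,60]}
After op 3 (replace /t/0 2): {"k":70,"t":[2,13,26,60]}
After op 4 (add /t/1 5): {"k":70,"t":[2,5,13,26,60]}
After op 5 (add /agq 87): {"agq":87,"k":70,"t":[2,5,13,26,60]}
After op 6 (replace /t/2 2): {"agq":87,"k":70,"t":[2,5,2,26,60]}
After op 7 (replace /t/2 32): {"agq":87,"k":70,"t":[2,5,32,26,60]}
After op 8 (replace /t/4 27): {"agq":87,"k":70,"t":[2,5,32,26,27]}
After op 9 (replace /t/1 34): {"agq":87,"k":70,"t":[2,34,32,26,27]}
After op 10 (add /t/1 34): {"agq":87,"k":70,"t":[2,34,34,32,26,27]}
After op 11 (add /d 30): {"agq":87,"d":30,"k":70,"t":[2,34,34,32,26,27]}
After op 12 (add /t/1 78): {"agq":87,"d":30,"k":70,"t":[2,78,34,34,32,26,27]}
After op 13 (add /t/0 47): {"agq":87,"d":30,"k":70,"t":[47,2,78,34,34,32,26,27]}
After op 14 (add /hz 58): {"agq":87,"d":30,"hz":58,"k":70,"t":[47,2,78,34,34,32,26,27]}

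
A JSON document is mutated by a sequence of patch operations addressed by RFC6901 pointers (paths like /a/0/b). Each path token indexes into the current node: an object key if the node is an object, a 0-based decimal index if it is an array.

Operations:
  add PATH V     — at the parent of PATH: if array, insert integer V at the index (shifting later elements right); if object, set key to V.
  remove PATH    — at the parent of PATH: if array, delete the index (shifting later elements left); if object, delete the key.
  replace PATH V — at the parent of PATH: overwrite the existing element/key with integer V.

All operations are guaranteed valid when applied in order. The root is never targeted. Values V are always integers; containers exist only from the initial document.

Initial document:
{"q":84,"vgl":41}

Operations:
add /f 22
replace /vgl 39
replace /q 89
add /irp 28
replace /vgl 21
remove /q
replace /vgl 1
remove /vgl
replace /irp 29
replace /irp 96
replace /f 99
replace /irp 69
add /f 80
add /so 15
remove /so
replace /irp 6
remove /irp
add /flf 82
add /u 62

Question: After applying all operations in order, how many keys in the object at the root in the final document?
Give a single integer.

Answer: 3

Derivation:
After op 1 (add /f 22): {"f":22,"q":84,"vgl":41}
After op 2 (replace /vgl 39): {"f":22,"q":84,"vgl":39}
After op 3 (replace /q 89): {"f":22,"q":89,"vgl":39}
After op 4 (add /irp 28): {"f":22,"irp":28,"q":89,"vgl":39}
After op 5 (replace /vgl 21): {"f":22,"irp":28,"q":89,"vgl":21}
After op 6 (remove /q): {"f":22,"irp":28,"vgl":21}
After op 7 (replace /vgl 1): {"f":22,"irp":28,"vgl":1}
After op 8 (remove /vgl): {"f":22,"irp":28}
After op 9 (replace /irp 29): {"f":22,"irp":29}
After op 10 (replace /irp 96): {"f":22,"irp":96}
After op 11 (replace /f 99): {"f":99,"irp":96}
After op 12 (replace /irp 69): {"f":99,"irp":69}
After op 13 (add /f 80): {"f":80,"irp":69}
After op 14 (add /so 15): {"f":80,"irp":69,"so":15}
After op 15 (remove /so): {"f":80,"irp":69}
After op 16 (replace /irp 6): {"f":80,"irp":6}
After op 17 (remove /irp): {"f":80}
After op 18 (add /flf 82): {"f":80,"flf":82}
After op 19 (add /u 62): {"f":80,"flf":82,"u":62}
Size at the root: 3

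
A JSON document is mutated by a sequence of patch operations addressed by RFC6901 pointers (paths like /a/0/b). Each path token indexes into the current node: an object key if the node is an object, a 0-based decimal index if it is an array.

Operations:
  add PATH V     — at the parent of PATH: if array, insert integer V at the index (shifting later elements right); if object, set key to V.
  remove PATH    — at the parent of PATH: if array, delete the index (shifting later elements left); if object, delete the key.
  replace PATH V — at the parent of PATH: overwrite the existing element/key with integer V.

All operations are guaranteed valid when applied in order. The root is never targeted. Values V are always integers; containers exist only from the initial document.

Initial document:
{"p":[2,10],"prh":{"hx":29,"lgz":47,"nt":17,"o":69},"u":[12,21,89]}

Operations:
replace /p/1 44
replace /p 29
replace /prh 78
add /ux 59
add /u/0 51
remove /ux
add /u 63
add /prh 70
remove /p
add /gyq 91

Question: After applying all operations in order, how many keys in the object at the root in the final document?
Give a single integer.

After op 1 (replace /p/1 44): {"p":[2,44],"prh":{"hx":29,"lgz":47,"nt":17,"o":69},"u":[12,21,89]}
After op 2 (replace /p 29): {"p":29,"prh":{"hx":29,"lgz":47,"nt":17,"o":69},"u":[12,21,89]}
After op 3 (replace /prh 78): {"p":29,"prh":78,"u":[12,21,89]}
After op 4 (add /ux 59): {"p":29,"prh":78,"u":[12,21,89],"ux":59}
After op 5 (add /u/0 51): {"p":29,"prh":78,"u":[51,12,21,89],"ux":59}
After op 6 (remove /ux): {"p":29,"prh":78,"u":[51,12,21,89]}
After op 7 (add /u 63): {"p":29,"prh":78,"u":63}
After op 8 (add /prh 70): {"p":29,"prh":70,"u":63}
After op 9 (remove /p): {"prh":70,"u":63}
After op 10 (add /gyq 91): {"gyq":91,"prh":70,"u":63}
Size at the root: 3

Answer: 3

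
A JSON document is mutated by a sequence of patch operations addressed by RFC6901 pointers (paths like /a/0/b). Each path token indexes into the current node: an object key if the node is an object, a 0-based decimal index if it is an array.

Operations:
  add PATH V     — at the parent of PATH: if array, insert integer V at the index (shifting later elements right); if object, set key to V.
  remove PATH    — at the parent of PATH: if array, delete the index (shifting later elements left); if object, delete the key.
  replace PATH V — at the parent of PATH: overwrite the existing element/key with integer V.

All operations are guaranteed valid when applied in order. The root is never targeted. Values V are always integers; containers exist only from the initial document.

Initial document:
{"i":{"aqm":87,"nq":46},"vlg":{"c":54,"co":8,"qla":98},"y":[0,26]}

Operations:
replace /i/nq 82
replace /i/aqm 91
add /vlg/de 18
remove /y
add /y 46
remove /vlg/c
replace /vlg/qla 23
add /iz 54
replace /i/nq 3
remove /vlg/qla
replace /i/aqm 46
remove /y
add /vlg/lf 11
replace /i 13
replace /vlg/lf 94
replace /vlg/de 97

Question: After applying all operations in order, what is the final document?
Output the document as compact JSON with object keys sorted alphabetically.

After op 1 (replace /i/nq 82): {"i":{"aqm":87,"nq":82},"vlg":{"c":54,"co":8,"qla":98},"y":[0,26]}
After op 2 (replace /i/aqm 91): {"i":{"aqm":91,"nq":82},"vlg":{"c":54,"co":8,"qla":98},"y":[0,26]}
After op 3 (add /vlg/de 18): {"i":{"aqm":91,"nq":82},"vlg":{"c":54,"co":8,"de":18,"qla":98},"y":[0,26]}
After op 4 (remove /y): {"i":{"aqm":91,"nq":82},"vlg":{"c":54,"co":8,"de":18,"qla":98}}
After op 5 (add /y 46): {"i":{"aqm":91,"nq":82},"vlg":{"c":54,"co":8,"de":18,"qla":98},"y":46}
After op 6 (remove /vlg/c): {"i":{"aqm":91,"nq":82},"vlg":{"co":8,"de":18,"qla":98},"y":46}
After op 7 (replace /vlg/qla 23): {"i":{"aqm":91,"nq":82},"vlg":{"co":8,"de":18,"qla":23},"y":46}
After op 8 (add /iz 54): {"i":{"aqm":91,"nq":82},"iz":54,"vlg":{"co":8,"de":18,"qla":23},"y":46}
After op 9 (replace /i/nq 3): {"i":{"aqm":91,"nq":3},"iz":54,"vlg":{"co":8,"de":18,"qla":23},"y":46}
After op 10 (remove /vlg/qla): {"i":{"aqm":91,"nq":3},"iz":54,"vlg":{"co":8,"de":18},"y":46}
After op 11 (replace /i/aqm 46): {"i":{"aqm":46,"nq":3},"iz":54,"vlg":{"co":8,"de":18},"y":46}
After op 12 (remove /y): {"i":{"aqm":46,"nq":3},"iz":54,"vlg":{"co":8,"de":18}}
After op 13 (add /vlg/lf 11): {"i":{"aqm":46,"nq":3},"iz":54,"vlg":{"co":8,"de":18,"lf":11}}
After op 14 (replace /i 13): {"i":13,"iz":54,"vlg":{"co":8,"de":18,"lf":11}}
After op 15 (replace /vlg/lf 94): {"i":13,"iz":54,"vlg":{"co":8,"de":18,"lf":94}}
After op 16 (replace /vlg/de 97): {"i":13,"iz":54,"vlg":{"co":8,"de":97,"lf":94}}

Answer: {"i":13,"iz":54,"vlg":{"co":8,"de":97,"lf":94}}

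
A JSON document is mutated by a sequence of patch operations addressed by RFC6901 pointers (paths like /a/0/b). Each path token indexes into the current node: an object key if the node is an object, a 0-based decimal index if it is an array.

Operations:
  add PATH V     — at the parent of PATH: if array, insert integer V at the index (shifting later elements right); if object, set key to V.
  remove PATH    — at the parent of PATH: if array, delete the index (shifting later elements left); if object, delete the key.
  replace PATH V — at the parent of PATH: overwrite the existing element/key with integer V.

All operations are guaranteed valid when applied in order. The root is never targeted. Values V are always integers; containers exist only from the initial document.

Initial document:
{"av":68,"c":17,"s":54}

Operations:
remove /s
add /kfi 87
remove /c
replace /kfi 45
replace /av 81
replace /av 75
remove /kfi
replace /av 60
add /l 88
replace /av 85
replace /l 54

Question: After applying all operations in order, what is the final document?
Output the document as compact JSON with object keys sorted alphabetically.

Answer: {"av":85,"l":54}

Derivation:
After op 1 (remove /s): {"av":68,"c":17}
After op 2 (add /kfi 87): {"av":68,"c":17,"kfi":87}
After op 3 (remove /c): {"av":68,"kfi":87}
After op 4 (replace /kfi 45): {"av":68,"kfi":45}
After op 5 (replace /av 81): {"av":81,"kfi":45}
After op 6 (replace /av 75): {"av":75,"kfi":45}
After op 7 (remove /kfi): {"av":75}
After op 8 (replace /av 60): {"av":60}
After op 9 (add /l 88): {"av":60,"l":88}
After op 10 (replace /av 85): {"av":85,"l":88}
After op 11 (replace /l 54): {"av":85,"l":54}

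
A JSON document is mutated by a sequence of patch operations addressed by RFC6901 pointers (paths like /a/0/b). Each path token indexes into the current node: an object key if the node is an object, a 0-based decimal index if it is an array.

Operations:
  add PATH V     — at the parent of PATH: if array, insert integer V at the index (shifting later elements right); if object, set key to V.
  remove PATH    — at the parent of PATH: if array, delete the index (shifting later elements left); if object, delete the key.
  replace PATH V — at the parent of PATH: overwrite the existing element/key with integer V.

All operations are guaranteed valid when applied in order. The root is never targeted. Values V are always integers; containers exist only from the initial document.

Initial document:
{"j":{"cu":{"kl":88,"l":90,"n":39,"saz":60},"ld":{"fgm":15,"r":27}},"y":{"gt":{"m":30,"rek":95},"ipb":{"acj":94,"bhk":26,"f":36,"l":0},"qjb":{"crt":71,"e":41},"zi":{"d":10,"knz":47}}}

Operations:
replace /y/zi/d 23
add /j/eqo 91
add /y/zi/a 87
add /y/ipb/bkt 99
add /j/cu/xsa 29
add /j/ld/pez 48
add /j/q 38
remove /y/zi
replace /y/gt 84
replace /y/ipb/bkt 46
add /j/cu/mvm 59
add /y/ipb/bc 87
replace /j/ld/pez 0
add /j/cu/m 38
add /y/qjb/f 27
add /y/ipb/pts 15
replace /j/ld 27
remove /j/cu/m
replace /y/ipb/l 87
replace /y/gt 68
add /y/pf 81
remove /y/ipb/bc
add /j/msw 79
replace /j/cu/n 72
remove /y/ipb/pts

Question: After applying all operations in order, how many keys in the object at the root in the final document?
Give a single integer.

Answer: 2

Derivation:
After op 1 (replace /y/zi/d 23): {"j":{"cu":{"kl":88,"l":90,"n":39,"saz":60},"ld":{"fgm":15,"r":27}},"y":{"gt":{"m":30,"rek":95},"ipb":{"acj":94,"bhk":26,"f":36,"l":0},"qjb":{"crt":71,"e":41},"zi":{"d":23,"knz":47}}}
After op 2 (add /j/eqo 91): {"j":{"cu":{"kl":88,"l":90,"n":39,"saz":60},"eqo":91,"ld":{"fgm":15,"r":27}},"y":{"gt":{"m":30,"rek":95},"ipb":{"acj":94,"bhk":26,"f":36,"l":0},"qjb":{"crt":71,"e":41},"zi":{"d":23,"knz":47}}}
After op 3 (add /y/zi/a 87): {"j":{"cu":{"kl":88,"l":90,"n":39,"saz":60},"eqo":91,"ld":{"fgm":15,"r":27}},"y":{"gt":{"m":30,"rek":95},"ipb":{"acj":94,"bhk":26,"f":36,"l":0},"qjb":{"crt":71,"e":41},"zi":{"a":87,"d":23,"knz":47}}}
After op 4 (add /y/ipb/bkt 99): {"j":{"cu":{"kl":88,"l":90,"n":39,"saz":60},"eqo":91,"ld":{"fgm":15,"r":27}},"y":{"gt":{"m":30,"rek":95},"ipb":{"acj":94,"bhk":26,"bkt":99,"f":36,"l":0},"qjb":{"crt":71,"e":41},"zi":{"a":87,"d":23,"knz":47}}}
After op 5 (add /j/cu/xsa 29): {"j":{"cu":{"kl":88,"l":90,"n":39,"saz":60,"xsa":29},"eqo":91,"ld":{"fgm":15,"r":27}},"y":{"gt":{"m":30,"rek":95},"ipb":{"acj":94,"bhk":26,"bkt":99,"f":36,"l":0},"qjb":{"crt":71,"e":41},"zi":{"a":87,"d":23,"knz":47}}}
After op 6 (add /j/ld/pez 48): {"j":{"cu":{"kl":88,"l":90,"n":39,"saz":60,"xsa":29},"eqo":91,"ld":{"fgm":15,"pez":48,"r":27}},"y":{"gt":{"m":30,"rek":95},"ipb":{"acj":94,"bhk":26,"bkt":99,"f":36,"l":0},"qjb":{"crt":71,"e":41},"zi":{"a":87,"d":23,"knz":47}}}
After op 7 (add /j/q 38): {"j":{"cu":{"kl":88,"l":90,"n":39,"saz":60,"xsa":29},"eqo":91,"ld":{"fgm":15,"pez":48,"r":27},"q":38},"y":{"gt":{"m":30,"rek":95},"ipb":{"acj":94,"bhk":26,"bkt":99,"f":36,"l":0},"qjb":{"crt":71,"e":41},"zi":{"a":87,"d":23,"knz":47}}}
After op 8 (remove /y/zi): {"j":{"cu":{"kl":88,"l":90,"n":39,"saz":60,"xsa":29},"eqo":91,"ld":{"fgm":15,"pez":48,"r":27},"q":38},"y":{"gt":{"m":30,"rek":95},"ipb":{"acj":94,"bhk":26,"bkt":99,"f":36,"l":0},"qjb":{"crt":71,"e":41}}}
After op 9 (replace /y/gt 84): {"j":{"cu":{"kl":88,"l":90,"n":39,"saz":60,"xsa":29},"eqo":91,"ld":{"fgm":15,"pez":48,"r":27},"q":38},"y":{"gt":84,"ipb":{"acj":94,"bhk":26,"bkt":99,"f":36,"l":0},"qjb":{"crt":71,"e":41}}}
After op 10 (replace /y/ipb/bkt 46): {"j":{"cu":{"kl":88,"l":90,"n":39,"saz":60,"xsa":29},"eqo":91,"ld":{"fgm":15,"pez":48,"r":27},"q":38},"y":{"gt":84,"ipb":{"acj":94,"bhk":26,"bkt":46,"f":36,"l":0},"qjb":{"crt":71,"e":41}}}
After op 11 (add /j/cu/mvm 59): {"j":{"cu":{"kl":88,"l":90,"mvm":59,"n":39,"saz":60,"xsa":29},"eqo":91,"ld":{"fgm":15,"pez":48,"r":27},"q":38},"y":{"gt":84,"ipb":{"acj":94,"bhk":26,"bkt":46,"f":36,"l":0},"qjb":{"crt":71,"e":41}}}
After op 12 (add /y/ipb/bc 87): {"j":{"cu":{"kl":88,"l":90,"mvm":59,"n":39,"saz":60,"xsa":29},"eqo":91,"ld":{"fgm":15,"pez":48,"r":27},"q":38},"y":{"gt":84,"ipb":{"acj":94,"bc":87,"bhk":26,"bkt":46,"f":36,"l":0},"qjb":{"crt":71,"e":41}}}
After op 13 (replace /j/ld/pez 0): {"j":{"cu":{"kl":88,"l":90,"mvm":59,"n":39,"saz":60,"xsa":29},"eqo":91,"ld":{"fgm":15,"pez":0,"r":27},"q":38},"y":{"gt":84,"ipb":{"acj":94,"bc":87,"bhk":26,"bkt":46,"f":36,"l":0},"qjb":{"crt":71,"e":41}}}
After op 14 (add /j/cu/m 38): {"j":{"cu":{"kl":88,"l":90,"m":38,"mvm":59,"n":39,"saz":60,"xsa":29},"eqo":91,"ld":{"fgm":15,"pez":0,"r":27},"q":38},"y":{"gt":84,"ipb":{"acj":94,"bc":87,"bhk":26,"bkt":46,"f":36,"l":0},"qjb":{"crt":71,"e":41}}}
After op 15 (add /y/qjb/f 27): {"j":{"cu":{"kl":88,"l":90,"m":38,"mvm":59,"n":39,"saz":60,"xsa":29},"eqo":91,"ld":{"fgm":15,"pez":0,"r":27},"q":38},"y":{"gt":84,"ipb":{"acj":94,"bc":87,"bhk":26,"bkt":46,"f":36,"l":0},"qjb":{"crt":71,"e":41,"f":27}}}
After op 16 (add /y/ipb/pts 15): {"j":{"cu":{"kl":88,"l":90,"m":38,"mvm":59,"n":39,"saz":60,"xsa":29},"eqo":91,"ld":{"fgm":15,"pez":0,"r":27},"q":38},"y":{"gt":84,"ipb":{"acj":94,"bc":87,"bhk":26,"bkt":46,"f":36,"l":0,"pts":15},"qjb":{"crt":71,"e":41,"f":27}}}
After op 17 (replace /j/ld 27): {"j":{"cu":{"kl":88,"l":90,"m":38,"mvm":59,"n":39,"saz":60,"xsa":29},"eqo":91,"ld":27,"q":38},"y":{"gt":84,"ipb":{"acj":94,"bc":87,"bhk":26,"bkt":46,"f":36,"l":0,"pts":15},"qjb":{"crt":71,"e":41,"f":27}}}
After op 18 (remove /j/cu/m): {"j":{"cu":{"kl":88,"l":90,"mvm":59,"n":39,"saz":60,"xsa":29},"eqo":91,"ld":27,"q":38},"y":{"gt":84,"ipb":{"acj":94,"bc":87,"bhk":26,"bkt":46,"f":36,"l":0,"pts":15},"qjb":{"crt":71,"e":41,"f":27}}}
After op 19 (replace /y/ipb/l 87): {"j":{"cu":{"kl":88,"l":90,"mvm":59,"n":39,"saz":60,"xsa":29},"eqo":91,"ld":27,"q":38},"y":{"gt":84,"ipb":{"acj":94,"bc":87,"bhk":26,"bkt":46,"f":36,"l":87,"pts":15},"qjb":{"crt":71,"e":41,"f":27}}}
After op 20 (replace /y/gt 68): {"j":{"cu":{"kl":88,"l":90,"mvm":59,"n":39,"saz":60,"xsa":29},"eqo":91,"ld":27,"q":38},"y":{"gt":68,"ipb":{"acj":94,"bc":87,"bhk":26,"bkt":46,"f":36,"l":87,"pts":15},"qjb":{"crt":71,"e":41,"f":27}}}
After op 21 (add /y/pf 81): {"j":{"cu":{"kl":88,"l":90,"mvm":59,"n":39,"saz":60,"xsa":29},"eqo":91,"ld":27,"q":38},"y":{"gt":68,"ipb":{"acj":94,"bc":87,"bhk":26,"bkt":46,"f":36,"l":87,"pts":15},"pf":81,"qjb":{"crt":71,"e":41,"f":27}}}
After op 22 (remove /y/ipb/bc): {"j":{"cu":{"kl":88,"l":90,"mvm":59,"n":39,"saz":60,"xsa":29},"eqo":91,"ld":27,"q":38},"y":{"gt":68,"ipb":{"acj":94,"bhk":26,"bkt":46,"f":36,"l":87,"pts":15},"pf":81,"qjb":{"crt":71,"e":41,"f":27}}}
After op 23 (add /j/msw 79): {"j":{"cu":{"kl":88,"l":90,"mvm":59,"n":39,"saz":60,"xsa":29},"eqo":91,"ld":27,"msw":79,"q":38},"y":{"gt":68,"ipb":{"acj":94,"bhk":26,"bkt":46,"f":36,"l":87,"pts":15},"pf":81,"qjb":{"crt":71,"e":41,"f":27}}}
After op 24 (replace /j/cu/n 72): {"j":{"cu":{"kl":88,"l":90,"mvm":59,"n":72,"saz":60,"xsa":29},"eqo":91,"ld":27,"msw":79,"q":38},"y":{"gt":68,"ipb":{"acj":94,"bhk":26,"bkt":46,"f":36,"l":87,"pts":15},"pf":81,"qjb":{"crt":71,"e":41,"f":27}}}
After op 25 (remove /y/ipb/pts): {"j":{"cu":{"kl":88,"l":90,"mvm":59,"n":72,"saz":60,"xsa":29},"eqo":91,"ld":27,"msw":79,"q":38},"y":{"gt":68,"ipb":{"acj":94,"bhk":26,"bkt":46,"f":36,"l":87},"pf":81,"qjb":{"crt":71,"e":41,"f":27}}}
Size at the root: 2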